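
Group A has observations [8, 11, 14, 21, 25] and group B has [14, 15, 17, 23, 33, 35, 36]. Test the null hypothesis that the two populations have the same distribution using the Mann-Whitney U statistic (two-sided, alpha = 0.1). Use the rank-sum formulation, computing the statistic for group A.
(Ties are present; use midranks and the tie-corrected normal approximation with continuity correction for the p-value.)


Step 1: Combine and sort all 12 observations; assign midranks.
sorted (value, group): (8,X), (11,X), (14,X), (14,Y), (15,Y), (17,Y), (21,X), (23,Y), (25,X), (33,Y), (35,Y), (36,Y)
ranks: 8->1, 11->2, 14->3.5, 14->3.5, 15->5, 17->6, 21->7, 23->8, 25->9, 33->10, 35->11, 36->12
Step 2: Rank sum for X: R1 = 1 + 2 + 3.5 + 7 + 9 = 22.5.
Step 3: U_X = R1 - n1(n1+1)/2 = 22.5 - 5*6/2 = 22.5 - 15 = 7.5.
       U_Y = n1*n2 - U_X = 35 - 7.5 = 27.5.
Step 4: Ties are present, so use the tie-corrected normal approximation (with continuity correction) for the p-value.
Step 5: p-value = 0.122225; compare to alpha = 0.1. fail to reject H0.

U_X = 7.5, p = 0.122225, fail to reject H0 at alpha = 0.1.


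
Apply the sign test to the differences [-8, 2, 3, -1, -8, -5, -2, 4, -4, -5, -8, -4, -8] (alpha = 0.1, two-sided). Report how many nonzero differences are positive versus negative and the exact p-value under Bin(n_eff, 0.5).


Step 1: Discard zero differences. Original n = 13; n_eff = number of nonzero differences = 13.
Nonzero differences (with sign): -8, +2, +3, -1, -8, -5, -2, +4, -4, -5, -8, -4, -8
Step 2: Count signs: positive = 3, negative = 10.
Step 3: Under H0: P(positive) = 0.5, so the number of positives S ~ Bin(13, 0.5).
Step 4: Two-sided exact p-value = sum of Bin(13,0.5) probabilities at or below the observed probability = 0.092285.
Step 5: alpha = 0.1. reject H0.

n_eff = 13, pos = 3, neg = 10, p = 0.092285, reject H0.


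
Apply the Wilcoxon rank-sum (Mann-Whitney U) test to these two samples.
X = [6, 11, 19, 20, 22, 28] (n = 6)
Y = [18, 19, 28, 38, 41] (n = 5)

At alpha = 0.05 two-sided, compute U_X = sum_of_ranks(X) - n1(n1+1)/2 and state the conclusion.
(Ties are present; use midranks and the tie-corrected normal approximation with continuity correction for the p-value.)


Step 1: Combine and sort all 11 observations; assign midranks.
sorted (value, group): (6,X), (11,X), (18,Y), (19,X), (19,Y), (20,X), (22,X), (28,X), (28,Y), (38,Y), (41,Y)
ranks: 6->1, 11->2, 18->3, 19->4.5, 19->4.5, 20->6, 22->7, 28->8.5, 28->8.5, 38->10, 41->11
Step 2: Rank sum for X: R1 = 1 + 2 + 4.5 + 6 + 7 + 8.5 = 29.
Step 3: U_X = R1 - n1(n1+1)/2 = 29 - 6*7/2 = 29 - 21 = 8.
       U_Y = n1*n2 - U_X = 30 - 8 = 22.
Step 4: Ties are present, so use the tie-corrected normal approximation (with continuity correction) for the p-value.
Step 5: p-value = 0.233197; compare to alpha = 0.05. fail to reject H0.

U_X = 8, p = 0.233197, fail to reject H0 at alpha = 0.05.


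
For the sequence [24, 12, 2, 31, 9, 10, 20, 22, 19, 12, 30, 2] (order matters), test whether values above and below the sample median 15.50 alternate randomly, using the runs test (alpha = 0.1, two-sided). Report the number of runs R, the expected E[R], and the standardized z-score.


Step 1: Compute median = 15.50; label A = above, B = below.
Labels in order: ABBABBAAABAB  (n_A = 6, n_B = 6)
Step 2: Count runs R = 8.
Step 3: Under H0 (random ordering), E[R] = 2*n_A*n_B/(n_A+n_B) + 1 = 2*6*6/12 + 1 = 7.0000.
        Var[R] = 2*n_A*n_B*(2*n_A*n_B - n_A - n_B) / ((n_A+n_B)^2 * (n_A+n_B-1)) = 4320/1584 = 2.7273.
        SD[R] = 1.6514.
Step 4: Continuity-corrected z = (R - 0.5 - E[R]) / SD[R] = (8 - 0.5 - 7.0000) / 1.6514 = 0.3028.
Step 5: Two-sided p-value via normal approximation = 2*(1 - Phi(|z|)) = 0.762069.
Step 6: alpha = 0.1. fail to reject H0.

R = 8, z = 0.3028, p = 0.762069, fail to reject H0.


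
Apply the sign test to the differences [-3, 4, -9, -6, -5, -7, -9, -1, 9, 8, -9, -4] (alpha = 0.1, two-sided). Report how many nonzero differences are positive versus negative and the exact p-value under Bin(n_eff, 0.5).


Step 1: Discard zero differences. Original n = 12; n_eff = number of nonzero differences = 12.
Nonzero differences (with sign): -3, +4, -9, -6, -5, -7, -9, -1, +9, +8, -9, -4
Step 2: Count signs: positive = 3, negative = 9.
Step 3: Under H0: P(positive) = 0.5, so the number of positives S ~ Bin(12, 0.5).
Step 4: Two-sided exact p-value = sum of Bin(12,0.5) probabilities at or below the observed probability = 0.145996.
Step 5: alpha = 0.1. fail to reject H0.

n_eff = 12, pos = 3, neg = 9, p = 0.145996, fail to reject H0.


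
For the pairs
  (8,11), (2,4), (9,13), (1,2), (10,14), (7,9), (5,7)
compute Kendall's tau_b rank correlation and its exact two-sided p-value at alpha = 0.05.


Step 1: Enumerate the 21 unordered pairs (i,j) with i<j and classify each by sign(x_j-x_i) * sign(y_j-y_i).
  (1,2):dx=-6,dy=-7->C; (1,3):dx=+1,dy=+2->C; (1,4):dx=-7,dy=-9->C; (1,5):dx=+2,dy=+3->C
  (1,6):dx=-1,dy=-2->C; (1,7):dx=-3,dy=-4->C; (2,3):dx=+7,dy=+9->C; (2,4):dx=-1,dy=-2->C
  (2,5):dx=+8,dy=+10->C; (2,6):dx=+5,dy=+5->C; (2,7):dx=+3,dy=+3->C; (3,4):dx=-8,dy=-11->C
  (3,5):dx=+1,dy=+1->C; (3,6):dx=-2,dy=-4->C; (3,7):dx=-4,dy=-6->C; (4,5):dx=+9,dy=+12->C
  (4,6):dx=+6,dy=+7->C; (4,7):dx=+4,dy=+5->C; (5,6):dx=-3,dy=-5->C; (5,7):dx=-5,dy=-7->C
  (6,7):dx=-2,dy=-2->C
Step 2: C = 21, D = 0, total pairs = 21.
Step 3: tau = (C - D)/(n(n-1)/2) = (21 - 0)/21 = 1.000000.
Step 4: Exact two-sided p-value (enumerate n! = 5040 permutations of y under H0): p = 0.000397.
Step 5: alpha = 0.05. reject H0.

tau_b = 1.0000 (C=21, D=0), p = 0.000397, reject H0.


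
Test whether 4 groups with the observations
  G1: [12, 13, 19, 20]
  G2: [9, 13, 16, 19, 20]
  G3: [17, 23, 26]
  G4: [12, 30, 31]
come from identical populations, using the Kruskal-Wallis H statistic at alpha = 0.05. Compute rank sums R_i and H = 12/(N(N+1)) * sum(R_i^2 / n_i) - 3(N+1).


Step 1: Combine all N = 15 observations and assign midranks.
sorted (value, group, rank): (9,G2,1), (12,G1,2.5), (12,G4,2.5), (13,G1,4.5), (13,G2,4.5), (16,G2,6), (17,G3,7), (19,G1,8.5), (19,G2,8.5), (20,G1,10.5), (20,G2,10.5), (23,G3,12), (26,G3,13), (30,G4,14), (31,G4,15)
Step 2: Sum ranks within each group.
R_1 = 26 (n_1 = 4)
R_2 = 30.5 (n_2 = 5)
R_3 = 32 (n_3 = 3)
R_4 = 31.5 (n_4 = 3)
Step 3: H = 12/(N(N+1)) * sum(R_i^2/n_i) - 3(N+1)
     = 12/(15*16) * (26^2/4 + 30.5^2/5 + 32^2/3 + 31.5^2/3) - 3*16
     = 0.050000 * 1027.13 - 48
     = 3.356667.
Step 4: Ties present; correction factor C = 1 - 24/(15^3 - 15) = 0.992857. Corrected H = 3.356667 / 0.992857 = 3.380815.
Step 5: Under H0, H ~ chi^2(3); p-value = 0.336552.
Step 6: alpha = 0.05. fail to reject H0.

H = 3.3808, df = 3, p = 0.336552, fail to reject H0.


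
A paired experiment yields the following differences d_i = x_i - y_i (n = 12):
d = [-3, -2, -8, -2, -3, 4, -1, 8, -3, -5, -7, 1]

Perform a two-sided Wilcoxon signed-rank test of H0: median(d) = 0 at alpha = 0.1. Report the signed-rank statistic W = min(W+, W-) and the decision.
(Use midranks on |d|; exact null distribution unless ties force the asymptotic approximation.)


Step 1: Drop any zero differences (none here) and take |d_i|.
|d| = [3, 2, 8, 2, 3, 4, 1, 8, 3, 5, 7, 1]
Step 2: Midrank |d_i| (ties get averaged ranks).
ranks: |3|->6, |2|->3.5, |8|->11.5, |2|->3.5, |3|->6, |4|->8, |1|->1.5, |8|->11.5, |3|->6, |5|->9, |7|->10, |1|->1.5
Step 3: Attach original signs; sum ranks with positive sign and with negative sign.
W+ = 8 + 11.5 + 1.5 = 21
W- = 6 + 3.5 + 11.5 + 3.5 + 6 + 1.5 + 6 + 9 + 10 = 57
(Check: W+ + W- = 78 should equal n(n+1)/2 = 78.)
Step 4: Test statistic W = min(W+, W-) = 21.
Step 5: Ties in |d|, so use the tie-corrected normal approximation.
        E[W] = n(n+1)/4 = 12*13/4 = 39.
        Tie groups: |d|=1 (t=2), |d|=2 (t=2), |d|=3 (t=3), |d|=8 (t=2); sum(t^3 - t) = 42.
        Var[W] = n(n+1)(2n+1)/24 - sum(t^3-t)/48 = 3900/24 - 42/48 = 161.625.
        z = (W - E[W]) / sqrt(Var[W]) = (21 - 39) / 12.7132 = -1.4159.
        Two-sided p = 2*Phi(z) = 0.156818.
Step 6: alpha = 0.1. fail to reject H0.

W+ = 21, W- = 57, W = min = 21, p = 0.156818, fail to reject H0.


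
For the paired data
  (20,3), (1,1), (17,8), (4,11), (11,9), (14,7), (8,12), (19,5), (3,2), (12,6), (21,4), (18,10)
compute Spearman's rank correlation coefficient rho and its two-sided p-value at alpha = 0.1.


Step 1: Rank x and y separately (midranks; no ties here).
rank(x): 20->11, 1->1, 17->8, 4->3, 11->5, 14->7, 8->4, 19->10, 3->2, 12->6, 21->12, 18->9
rank(y): 3->3, 1->1, 8->8, 11->11, 9->9, 7->7, 12->12, 5->5, 2->2, 6->6, 4->4, 10->10
Step 2: d_i = R_x(i) - R_y(i); compute d_i^2.
  (11-3)^2=64, (1-1)^2=0, (8-8)^2=0, (3-11)^2=64, (5-9)^2=16, (7-7)^2=0, (4-12)^2=64, (10-5)^2=25, (2-2)^2=0, (6-6)^2=0, (12-4)^2=64, (9-10)^2=1
sum(d^2) = 298.
Step 3: rho = 1 - 6*298 / (12*(12^2 - 1)) = 1 - 1788/1716 = -0.041958.
Step 4: Under H0, t = rho * sqrt((n-2)/(1-rho^2)) = -0.1328 ~ t(10).
Step 5: Two-sided p-value from the t-distribution with 10 df = 0.896986.
Step 6: alpha = 0.1. fail to reject H0.

rho = -0.0420, p = 0.896986, fail to reject H0 at alpha = 0.1.


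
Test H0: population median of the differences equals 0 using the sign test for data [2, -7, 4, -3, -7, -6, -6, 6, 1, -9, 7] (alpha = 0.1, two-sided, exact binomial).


Step 1: Discard zero differences. Original n = 11; n_eff = number of nonzero differences = 11.
Nonzero differences (with sign): +2, -7, +4, -3, -7, -6, -6, +6, +1, -9, +7
Step 2: Count signs: positive = 5, negative = 6.
Step 3: Under H0: P(positive) = 0.5, so the number of positives S ~ Bin(11, 0.5).
Step 4: Two-sided exact p-value = sum of Bin(11,0.5) probabilities at or below the observed probability = 1.000000.
Step 5: alpha = 0.1. fail to reject H0.

n_eff = 11, pos = 5, neg = 6, p = 1.000000, fail to reject H0.


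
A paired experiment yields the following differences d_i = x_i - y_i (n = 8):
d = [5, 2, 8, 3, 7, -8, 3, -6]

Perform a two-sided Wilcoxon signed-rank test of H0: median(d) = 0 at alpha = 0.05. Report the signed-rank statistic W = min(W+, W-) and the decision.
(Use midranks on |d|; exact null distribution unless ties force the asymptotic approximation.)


Step 1: Drop any zero differences (none here) and take |d_i|.
|d| = [5, 2, 8, 3, 7, 8, 3, 6]
Step 2: Midrank |d_i| (ties get averaged ranks).
ranks: |5|->4, |2|->1, |8|->7.5, |3|->2.5, |7|->6, |8|->7.5, |3|->2.5, |6|->5
Step 3: Attach original signs; sum ranks with positive sign and with negative sign.
W+ = 4 + 1 + 7.5 + 2.5 + 6 + 2.5 = 23.5
W- = 7.5 + 5 = 12.5
(Check: W+ + W- = 36 should equal n(n+1)/2 = 36.)
Step 4: Test statistic W = min(W+, W-) = 12.5.
Step 5: Ties in |d|, so use the tie-corrected normal approximation.
        E[W] = n(n+1)/4 = 8*9/4 = 18.
        Tie groups: |d|=3 (t=2), |d|=8 (t=2); sum(t^3 - t) = 12.
        Var[W] = n(n+1)(2n+1)/24 - sum(t^3-t)/48 = 1224/24 - 12/48 = 50.75.
        z = (W - E[W]) / sqrt(Var[W]) = (12.5 - 18) / 7.1239 = -0.7720.
        Two-sided p = 2*Phi(z) = 0.440086.
Step 6: alpha = 0.05. fail to reject H0.

W+ = 23.5, W- = 12.5, W = min = 12.5, p = 0.440086, fail to reject H0.


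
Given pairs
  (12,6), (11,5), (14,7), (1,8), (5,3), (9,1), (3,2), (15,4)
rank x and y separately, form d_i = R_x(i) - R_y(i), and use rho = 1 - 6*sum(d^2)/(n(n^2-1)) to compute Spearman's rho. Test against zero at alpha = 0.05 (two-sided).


Step 1: Rank x and y separately (midranks; no ties here).
rank(x): 12->6, 11->5, 14->7, 1->1, 5->3, 9->4, 3->2, 15->8
rank(y): 6->6, 5->5, 7->7, 8->8, 3->3, 1->1, 2->2, 4->4
Step 2: d_i = R_x(i) - R_y(i); compute d_i^2.
  (6-6)^2=0, (5-5)^2=0, (7-7)^2=0, (1-8)^2=49, (3-3)^2=0, (4-1)^2=9, (2-2)^2=0, (8-4)^2=16
sum(d^2) = 74.
Step 3: rho = 1 - 6*74 / (8*(8^2 - 1)) = 1 - 444/504 = 0.119048.
Step 4: Under H0, t = rho * sqrt((n-2)/(1-rho^2)) = 0.2937 ~ t(6).
Step 5: Two-sided p-value from the t-distribution with 6 df = 0.778886.
Step 6: alpha = 0.05. fail to reject H0.

rho = 0.1190, p = 0.778886, fail to reject H0 at alpha = 0.05.


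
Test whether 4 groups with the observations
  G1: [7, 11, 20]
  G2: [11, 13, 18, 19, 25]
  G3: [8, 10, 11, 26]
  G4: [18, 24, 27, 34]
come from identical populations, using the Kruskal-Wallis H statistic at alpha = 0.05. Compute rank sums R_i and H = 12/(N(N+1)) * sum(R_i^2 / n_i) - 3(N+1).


Step 1: Combine all N = 16 observations and assign midranks.
sorted (value, group, rank): (7,G1,1), (8,G3,2), (10,G3,3), (11,G1,5), (11,G2,5), (11,G3,5), (13,G2,7), (18,G2,8.5), (18,G4,8.5), (19,G2,10), (20,G1,11), (24,G4,12), (25,G2,13), (26,G3,14), (27,G4,15), (34,G4,16)
Step 2: Sum ranks within each group.
R_1 = 17 (n_1 = 3)
R_2 = 43.5 (n_2 = 5)
R_3 = 24 (n_3 = 4)
R_4 = 51.5 (n_4 = 4)
Step 3: H = 12/(N(N+1)) * sum(R_i^2/n_i) - 3(N+1)
     = 12/(16*17) * (17^2/3 + 43.5^2/5 + 24^2/4 + 51.5^2/4) - 3*17
     = 0.044118 * 1281.85 - 51
     = 5.552022.
Step 4: Ties present; correction factor C = 1 - 30/(16^3 - 16) = 0.992647. Corrected H = 5.552022 / 0.992647 = 5.593148.
Step 5: Under H0, H ~ chi^2(3); p-value = 0.133172.
Step 6: alpha = 0.05. fail to reject H0.

H = 5.5931, df = 3, p = 0.133172, fail to reject H0.


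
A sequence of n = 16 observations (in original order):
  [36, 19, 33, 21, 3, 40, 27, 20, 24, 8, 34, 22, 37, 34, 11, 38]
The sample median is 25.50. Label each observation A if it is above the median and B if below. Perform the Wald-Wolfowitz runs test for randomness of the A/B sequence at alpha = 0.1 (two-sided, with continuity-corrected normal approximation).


Step 1: Compute median = 25.50; label A = above, B = below.
Labels in order: ABABBAABBBABAABA  (n_A = 8, n_B = 8)
Step 2: Count runs R = 11.
Step 3: Under H0 (random ordering), E[R] = 2*n_A*n_B/(n_A+n_B) + 1 = 2*8*8/16 + 1 = 9.0000.
        Var[R] = 2*n_A*n_B*(2*n_A*n_B - n_A - n_B) / ((n_A+n_B)^2 * (n_A+n_B-1)) = 14336/3840 = 3.7333.
        SD[R] = 1.9322.
Step 4: Continuity-corrected z = (R - 0.5 - E[R]) / SD[R] = (11 - 0.5 - 9.0000) / 1.9322 = 0.7763.
Step 5: Two-sided p-value via normal approximation = 2*(1 - Phi(|z|)) = 0.437558.
Step 6: alpha = 0.1. fail to reject H0.

R = 11, z = 0.7763, p = 0.437558, fail to reject H0.


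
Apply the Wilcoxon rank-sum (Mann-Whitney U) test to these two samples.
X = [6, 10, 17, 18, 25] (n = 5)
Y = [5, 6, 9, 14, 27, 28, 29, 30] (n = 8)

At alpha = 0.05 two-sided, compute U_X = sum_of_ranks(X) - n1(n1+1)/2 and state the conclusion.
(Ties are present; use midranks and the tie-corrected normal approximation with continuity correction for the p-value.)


Step 1: Combine and sort all 13 observations; assign midranks.
sorted (value, group): (5,Y), (6,X), (6,Y), (9,Y), (10,X), (14,Y), (17,X), (18,X), (25,X), (27,Y), (28,Y), (29,Y), (30,Y)
ranks: 5->1, 6->2.5, 6->2.5, 9->4, 10->5, 14->6, 17->7, 18->8, 25->9, 27->10, 28->11, 29->12, 30->13
Step 2: Rank sum for X: R1 = 2.5 + 5 + 7 + 8 + 9 = 31.5.
Step 3: U_X = R1 - n1(n1+1)/2 = 31.5 - 5*6/2 = 31.5 - 15 = 16.5.
       U_Y = n1*n2 - U_X = 40 - 16.5 = 23.5.
Step 4: Ties are present, so use the tie-corrected normal approximation (with continuity correction) for the p-value.
Step 5: p-value = 0.660111; compare to alpha = 0.05. fail to reject H0.

U_X = 16.5, p = 0.660111, fail to reject H0 at alpha = 0.05.


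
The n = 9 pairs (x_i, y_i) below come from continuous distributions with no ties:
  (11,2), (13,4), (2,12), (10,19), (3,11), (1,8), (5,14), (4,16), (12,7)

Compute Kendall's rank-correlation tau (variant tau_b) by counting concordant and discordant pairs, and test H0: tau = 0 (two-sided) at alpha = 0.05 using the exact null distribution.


Step 1: Enumerate the 36 unordered pairs (i,j) with i<j and classify each by sign(x_j-x_i) * sign(y_j-y_i).
  (1,2):dx=+2,dy=+2->C; (1,3):dx=-9,dy=+10->D; (1,4):dx=-1,dy=+17->D; (1,5):dx=-8,dy=+9->D
  (1,6):dx=-10,dy=+6->D; (1,7):dx=-6,dy=+12->D; (1,8):dx=-7,dy=+14->D; (1,9):dx=+1,dy=+5->C
  (2,3):dx=-11,dy=+8->D; (2,4):dx=-3,dy=+15->D; (2,5):dx=-10,dy=+7->D; (2,6):dx=-12,dy=+4->D
  (2,7):dx=-8,dy=+10->D; (2,8):dx=-9,dy=+12->D; (2,9):dx=-1,dy=+3->D; (3,4):dx=+8,dy=+7->C
  (3,5):dx=+1,dy=-1->D; (3,6):dx=-1,dy=-4->C; (3,7):dx=+3,dy=+2->C; (3,8):dx=+2,dy=+4->C
  (3,9):dx=+10,dy=-5->D; (4,5):dx=-7,dy=-8->C; (4,6):dx=-9,dy=-11->C; (4,7):dx=-5,dy=-5->C
  (4,8):dx=-6,dy=-3->C; (4,9):dx=+2,dy=-12->D; (5,6):dx=-2,dy=-3->C; (5,7):dx=+2,dy=+3->C
  (5,8):dx=+1,dy=+5->C; (5,9):dx=+9,dy=-4->D; (6,7):dx=+4,dy=+6->C; (6,8):dx=+3,dy=+8->C
  (6,9):dx=+11,dy=-1->D; (7,8):dx=-1,dy=+2->D; (7,9):dx=+7,dy=-7->D; (8,9):dx=+8,dy=-9->D
Step 2: C = 15, D = 21, total pairs = 36.
Step 3: tau = (C - D)/(n(n-1)/2) = (15 - 21)/36 = -0.166667.
Step 4: Exact two-sided p-value (enumerate n! = 362880 permutations of y under H0): p = 0.612202.
Step 5: alpha = 0.05. fail to reject H0.

tau_b = -0.1667 (C=15, D=21), p = 0.612202, fail to reject H0.


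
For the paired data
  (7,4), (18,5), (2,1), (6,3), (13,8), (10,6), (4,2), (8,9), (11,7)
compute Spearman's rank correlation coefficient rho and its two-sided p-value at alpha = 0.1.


Step 1: Rank x and y separately (midranks; no ties here).
rank(x): 7->4, 18->9, 2->1, 6->3, 13->8, 10->6, 4->2, 8->5, 11->7
rank(y): 4->4, 5->5, 1->1, 3->3, 8->8, 6->6, 2->2, 9->9, 7->7
Step 2: d_i = R_x(i) - R_y(i); compute d_i^2.
  (4-4)^2=0, (9-5)^2=16, (1-1)^2=0, (3-3)^2=0, (8-8)^2=0, (6-6)^2=0, (2-2)^2=0, (5-9)^2=16, (7-7)^2=0
sum(d^2) = 32.
Step 3: rho = 1 - 6*32 / (9*(9^2 - 1)) = 1 - 192/720 = 0.733333.
Step 4: Under H0, t = rho * sqrt((n-2)/(1-rho^2)) = 2.8538 ~ t(7).
Step 5: Two-sided p-value from the t-distribution with 7 df = 0.024554.
Step 6: alpha = 0.1. reject H0.

rho = 0.7333, p = 0.024554, reject H0 at alpha = 0.1.


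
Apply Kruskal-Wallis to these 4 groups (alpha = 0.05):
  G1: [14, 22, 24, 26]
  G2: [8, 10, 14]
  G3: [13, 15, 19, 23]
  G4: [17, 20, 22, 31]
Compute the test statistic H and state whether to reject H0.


Step 1: Combine all N = 15 observations and assign midranks.
sorted (value, group, rank): (8,G2,1), (10,G2,2), (13,G3,3), (14,G1,4.5), (14,G2,4.5), (15,G3,6), (17,G4,7), (19,G3,8), (20,G4,9), (22,G1,10.5), (22,G4,10.5), (23,G3,12), (24,G1,13), (26,G1,14), (31,G4,15)
Step 2: Sum ranks within each group.
R_1 = 42 (n_1 = 4)
R_2 = 7.5 (n_2 = 3)
R_3 = 29 (n_3 = 4)
R_4 = 41.5 (n_4 = 4)
Step 3: H = 12/(N(N+1)) * sum(R_i^2/n_i) - 3(N+1)
     = 12/(15*16) * (42^2/4 + 7.5^2/3 + 29^2/4 + 41.5^2/4) - 3*16
     = 0.050000 * 1100.56 - 48
     = 7.028125.
Step 4: Ties present; correction factor C = 1 - 12/(15^3 - 15) = 0.996429. Corrected H = 7.028125 / 0.996429 = 7.053315.
Step 5: Under H0, H ~ chi^2(3); p-value = 0.070218.
Step 6: alpha = 0.05. fail to reject H0.

H = 7.0533, df = 3, p = 0.070218, fail to reject H0.


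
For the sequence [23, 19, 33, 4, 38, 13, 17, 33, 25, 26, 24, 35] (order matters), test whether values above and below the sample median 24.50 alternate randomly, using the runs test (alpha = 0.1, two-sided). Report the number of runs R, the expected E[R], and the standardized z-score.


Step 1: Compute median = 24.50; label A = above, B = below.
Labels in order: BBABABBAAABA  (n_A = 6, n_B = 6)
Step 2: Count runs R = 8.
Step 3: Under H0 (random ordering), E[R] = 2*n_A*n_B/(n_A+n_B) + 1 = 2*6*6/12 + 1 = 7.0000.
        Var[R] = 2*n_A*n_B*(2*n_A*n_B - n_A - n_B) / ((n_A+n_B)^2 * (n_A+n_B-1)) = 4320/1584 = 2.7273.
        SD[R] = 1.6514.
Step 4: Continuity-corrected z = (R - 0.5 - E[R]) / SD[R] = (8 - 0.5 - 7.0000) / 1.6514 = 0.3028.
Step 5: Two-sided p-value via normal approximation = 2*(1 - Phi(|z|)) = 0.762069.
Step 6: alpha = 0.1. fail to reject H0.

R = 8, z = 0.3028, p = 0.762069, fail to reject H0.


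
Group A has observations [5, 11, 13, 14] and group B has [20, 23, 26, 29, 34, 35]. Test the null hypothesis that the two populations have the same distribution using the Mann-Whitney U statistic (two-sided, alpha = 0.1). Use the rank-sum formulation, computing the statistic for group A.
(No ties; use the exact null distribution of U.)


Step 1: Combine and sort all 10 observations; assign midranks.
sorted (value, group): (5,X), (11,X), (13,X), (14,X), (20,Y), (23,Y), (26,Y), (29,Y), (34,Y), (35,Y)
ranks: 5->1, 11->2, 13->3, 14->4, 20->5, 23->6, 26->7, 29->8, 34->9, 35->10
Step 2: Rank sum for X: R1 = 1 + 2 + 3 + 4 = 10.
Step 3: U_X = R1 - n1(n1+1)/2 = 10 - 4*5/2 = 10 - 10 = 0.
       U_Y = n1*n2 - U_X = 24 - 0 = 24.
Step 4: No ties, so the exact null distribution of U (based on enumerating the C(10,4) = 210 equally likely rank assignments) gives the two-sided p-value.
Step 5: p-value = 0.009524; compare to alpha = 0.1. reject H0.

U_X = 0, p = 0.009524, reject H0 at alpha = 0.1.


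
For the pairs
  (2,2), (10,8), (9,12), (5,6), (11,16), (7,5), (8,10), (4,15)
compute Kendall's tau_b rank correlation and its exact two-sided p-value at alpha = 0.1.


Step 1: Enumerate the 28 unordered pairs (i,j) with i<j and classify each by sign(x_j-x_i) * sign(y_j-y_i).
  (1,2):dx=+8,dy=+6->C; (1,3):dx=+7,dy=+10->C; (1,4):dx=+3,dy=+4->C; (1,5):dx=+9,dy=+14->C
  (1,6):dx=+5,dy=+3->C; (1,7):dx=+6,dy=+8->C; (1,8):dx=+2,dy=+13->C; (2,3):dx=-1,dy=+4->D
  (2,4):dx=-5,dy=-2->C; (2,5):dx=+1,dy=+8->C; (2,6):dx=-3,dy=-3->C; (2,7):dx=-2,dy=+2->D
  (2,8):dx=-6,dy=+7->D; (3,4):dx=-4,dy=-6->C; (3,5):dx=+2,dy=+4->C; (3,6):dx=-2,dy=-7->C
  (3,7):dx=-1,dy=-2->C; (3,8):dx=-5,dy=+3->D; (4,5):dx=+6,dy=+10->C; (4,6):dx=+2,dy=-1->D
  (4,7):dx=+3,dy=+4->C; (4,8):dx=-1,dy=+9->D; (5,6):dx=-4,dy=-11->C; (5,7):dx=-3,dy=-6->C
  (5,8):dx=-7,dy=-1->C; (6,7):dx=+1,dy=+5->C; (6,8):dx=-3,dy=+10->D; (7,8):dx=-4,dy=+5->D
Step 2: C = 20, D = 8, total pairs = 28.
Step 3: tau = (C - D)/(n(n-1)/2) = (20 - 8)/28 = 0.428571.
Step 4: Exact two-sided p-value (enumerate n! = 40320 permutations of y under H0): p = 0.178869.
Step 5: alpha = 0.1. fail to reject H0.

tau_b = 0.4286 (C=20, D=8), p = 0.178869, fail to reject H0.


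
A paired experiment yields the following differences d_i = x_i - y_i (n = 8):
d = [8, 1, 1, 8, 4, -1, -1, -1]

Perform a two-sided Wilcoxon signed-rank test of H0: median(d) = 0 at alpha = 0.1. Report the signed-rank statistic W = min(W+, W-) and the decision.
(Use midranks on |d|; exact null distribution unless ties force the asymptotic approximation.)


Step 1: Drop any zero differences (none here) and take |d_i|.
|d| = [8, 1, 1, 8, 4, 1, 1, 1]
Step 2: Midrank |d_i| (ties get averaged ranks).
ranks: |8|->7.5, |1|->3, |1|->3, |8|->7.5, |4|->6, |1|->3, |1|->3, |1|->3
Step 3: Attach original signs; sum ranks with positive sign and with negative sign.
W+ = 7.5 + 3 + 3 + 7.5 + 6 = 27
W- = 3 + 3 + 3 = 9
(Check: W+ + W- = 36 should equal n(n+1)/2 = 36.)
Step 4: Test statistic W = min(W+, W-) = 9.
Step 5: Ties in |d|, so use the tie-corrected normal approximation.
        E[W] = n(n+1)/4 = 8*9/4 = 18.
        Tie groups: |d|=1 (t=5), |d|=8 (t=2); sum(t^3 - t) = 126.
        Var[W] = n(n+1)(2n+1)/24 - sum(t^3-t)/48 = 1224/24 - 126/48 = 48.375.
        z = (W - E[W]) / sqrt(Var[W]) = (9 - 18) / 6.9552 = -1.2940.
        Two-sided p = 2*Phi(z) = 0.195668.
Step 6: alpha = 0.1. fail to reject H0.

W+ = 27, W- = 9, W = min = 9, p = 0.195668, fail to reject H0.


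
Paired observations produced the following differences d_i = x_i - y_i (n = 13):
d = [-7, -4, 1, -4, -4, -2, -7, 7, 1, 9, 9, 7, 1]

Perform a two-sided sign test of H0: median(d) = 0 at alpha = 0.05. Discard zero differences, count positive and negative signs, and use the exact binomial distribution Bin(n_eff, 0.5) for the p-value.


Step 1: Discard zero differences. Original n = 13; n_eff = number of nonzero differences = 13.
Nonzero differences (with sign): -7, -4, +1, -4, -4, -2, -7, +7, +1, +9, +9, +7, +1
Step 2: Count signs: positive = 7, negative = 6.
Step 3: Under H0: P(positive) = 0.5, so the number of positives S ~ Bin(13, 0.5).
Step 4: Two-sided exact p-value = sum of Bin(13,0.5) probabilities at or below the observed probability = 1.000000.
Step 5: alpha = 0.05. fail to reject H0.

n_eff = 13, pos = 7, neg = 6, p = 1.000000, fail to reject H0.


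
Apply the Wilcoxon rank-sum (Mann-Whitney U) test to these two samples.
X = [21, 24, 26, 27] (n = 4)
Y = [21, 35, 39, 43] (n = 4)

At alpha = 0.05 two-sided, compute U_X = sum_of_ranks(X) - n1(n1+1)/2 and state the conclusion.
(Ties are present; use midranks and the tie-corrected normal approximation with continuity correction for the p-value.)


Step 1: Combine and sort all 8 observations; assign midranks.
sorted (value, group): (21,X), (21,Y), (24,X), (26,X), (27,X), (35,Y), (39,Y), (43,Y)
ranks: 21->1.5, 21->1.5, 24->3, 26->4, 27->5, 35->6, 39->7, 43->8
Step 2: Rank sum for X: R1 = 1.5 + 3 + 4 + 5 = 13.5.
Step 3: U_X = R1 - n1(n1+1)/2 = 13.5 - 4*5/2 = 13.5 - 10 = 3.5.
       U_Y = n1*n2 - U_X = 16 - 3.5 = 12.5.
Step 4: Ties are present, so use the tie-corrected normal approximation (with continuity correction) for the p-value.
Step 5: p-value = 0.245383; compare to alpha = 0.05. fail to reject H0.

U_X = 3.5, p = 0.245383, fail to reject H0 at alpha = 0.05.


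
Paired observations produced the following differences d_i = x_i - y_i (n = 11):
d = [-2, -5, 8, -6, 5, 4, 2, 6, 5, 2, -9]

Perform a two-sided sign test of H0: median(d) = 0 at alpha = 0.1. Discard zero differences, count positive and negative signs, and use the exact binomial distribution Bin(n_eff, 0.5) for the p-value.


Step 1: Discard zero differences. Original n = 11; n_eff = number of nonzero differences = 11.
Nonzero differences (with sign): -2, -5, +8, -6, +5, +4, +2, +6, +5, +2, -9
Step 2: Count signs: positive = 7, negative = 4.
Step 3: Under H0: P(positive) = 0.5, so the number of positives S ~ Bin(11, 0.5).
Step 4: Two-sided exact p-value = sum of Bin(11,0.5) probabilities at or below the observed probability = 0.548828.
Step 5: alpha = 0.1. fail to reject H0.

n_eff = 11, pos = 7, neg = 4, p = 0.548828, fail to reject H0.


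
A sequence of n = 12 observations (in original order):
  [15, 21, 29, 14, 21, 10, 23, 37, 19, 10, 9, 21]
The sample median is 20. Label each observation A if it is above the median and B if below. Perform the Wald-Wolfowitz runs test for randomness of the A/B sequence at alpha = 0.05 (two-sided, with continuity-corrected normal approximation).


Step 1: Compute median = 20; label A = above, B = below.
Labels in order: BAABABAABBBA  (n_A = 6, n_B = 6)
Step 2: Count runs R = 8.
Step 3: Under H0 (random ordering), E[R] = 2*n_A*n_B/(n_A+n_B) + 1 = 2*6*6/12 + 1 = 7.0000.
        Var[R] = 2*n_A*n_B*(2*n_A*n_B - n_A - n_B) / ((n_A+n_B)^2 * (n_A+n_B-1)) = 4320/1584 = 2.7273.
        SD[R] = 1.6514.
Step 4: Continuity-corrected z = (R - 0.5 - E[R]) / SD[R] = (8 - 0.5 - 7.0000) / 1.6514 = 0.3028.
Step 5: Two-sided p-value via normal approximation = 2*(1 - Phi(|z|)) = 0.762069.
Step 6: alpha = 0.05. fail to reject H0.

R = 8, z = 0.3028, p = 0.762069, fail to reject H0.


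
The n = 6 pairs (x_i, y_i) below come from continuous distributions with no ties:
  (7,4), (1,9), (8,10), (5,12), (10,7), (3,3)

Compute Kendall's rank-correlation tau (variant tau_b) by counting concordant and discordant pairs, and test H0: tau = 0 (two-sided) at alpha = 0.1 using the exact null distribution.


Step 1: Enumerate the 15 unordered pairs (i,j) with i<j and classify each by sign(x_j-x_i) * sign(y_j-y_i).
  (1,2):dx=-6,dy=+5->D; (1,3):dx=+1,dy=+6->C; (1,4):dx=-2,dy=+8->D; (1,5):dx=+3,dy=+3->C
  (1,6):dx=-4,dy=-1->C; (2,3):dx=+7,dy=+1->C; (2,4):dx=+4,dy=+3->C; (2,5):dx=+9,dy=-2->D
  (2,6):dx=+2,dy=-6->D; (3,4):dx=-3,dy=+2->D; (3,5):dx=+2,dy=-3->D; (3,6):dx=-5,dy=-7->C
  (4,5):dx=+5,dy=-5->D; (4,6):dx=-2,dy=-9->C; (5,6):dx=-7,dy=-4->C
Step 2: C = 8, D = 7, total pairs = 15.
Step 3: tau = (C - D)/(n(n-1)/2) = (8 - 7)/15 = 0.066667.
Step 4: Exact two-sided p-value (enumerate n! = 720 permutations of y under H0): p = 1.000000.
Step 5: alpha = 0.1. fail to reject H0.

tau_b = 0.0667 (C=8, D=7), p = 1.000000, fail to reject H0.


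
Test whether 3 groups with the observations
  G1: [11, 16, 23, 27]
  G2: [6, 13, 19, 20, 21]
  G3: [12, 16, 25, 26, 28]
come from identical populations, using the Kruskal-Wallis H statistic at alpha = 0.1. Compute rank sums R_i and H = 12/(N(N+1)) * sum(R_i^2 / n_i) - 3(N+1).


Step 1: Combine all N = 14 observations and assign midranks.
sorted (value, group, rank): (6,G2,1), (11,G1,2), (12,G3,3), (13,G2,4), (16,G1,5.5), (16,G3,5.5), (19,G2,7), (20,G2,8), (21,G2,9), (23,G1,10), (25,G3,11), (26,G3,12), (27,G1,13), (28,G3,14)
Step 2: Sum ranks within each group.
R_1 = 30.5 (n_1 = 4)
R_2 = 29 (n_2 = 5)
R_3 = 45.5 (n_3 = 5)
Step 3: H = 12/(N(N+1)) * sum(R_i^2/n_i) - 3(N+1)
     = 12/(14*15) * (30.5^2/4 + 29^2/5 + 45.5^2/5) - 3*15
     = 0.057143 * 814.812 - 45
     = 1.560714.
Step 4: Ties present; correction factor C = 1 - 6/(14^3 - 14) = 0.997802. Corrected H = 1.560714 / 0.997802 = 1.564152.
Step 5: Under H0, H ~ chi^2(2); p-value = 0.457455.
Step 6: alpha = 0.1. fail to reject H0.

H = 1.5642, df = 2, p = 0.457455, fail to reject H0.


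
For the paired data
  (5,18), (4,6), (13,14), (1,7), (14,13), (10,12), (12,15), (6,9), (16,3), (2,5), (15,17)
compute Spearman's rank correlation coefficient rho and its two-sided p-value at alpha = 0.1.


Step 1: Rank x and y separately (midranks; no ties here).
rank(x): 5->4, 4->3, 13->8, 1->1, 14->9, 10->6, 12->7, 6->5, 16->11, 2->2, 15->10
rank(y): 18->11, 6->3, 14->8, 7->4, 13->7, 12->6, 15->9, 9->5, 3->1, 5->2, 17->10
Step 2: d_i = R_x(i) - R_y(i); compute d_i^2.
  (4-11)^2=49, (3-3)^2=0, (8-8)^2=0, (1-4)^2=9, (9-7)^2=4, (6-6)^2=0, (7-9)^2=4, (5-5)^2=0, (11-1)^2=100, (2-2)^2=0, (10-10)^2=0
sum(d^2) = 166.
Step 3: rho = 1 - 6*166 / (11*(11^2 - 1)) = 1 - 996/1320 = 0.245455.
Step 4: Under H0, t = rho * sqrt((n-2)/(1-rho^2)) = 0.7596 ~ t(9).
Step 5: Two-sided p-value from the t-distribution with 9 df = 0.466922.
Step 6: alpha = 0.1. fail to reject H0.

rho = 0.2455, p = 0.466922, fail to reject H0 at alpha = 0.1.


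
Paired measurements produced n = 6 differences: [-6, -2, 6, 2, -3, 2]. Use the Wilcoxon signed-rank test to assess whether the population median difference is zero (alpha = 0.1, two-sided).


Step 1: Drop any zero differences (none here) and take |d_i|.
|d| = [6, 2, 6, 2, 3, 2]
Step 2: Midrank |d_i| (ties get averaged ranks).
ranks: |6|->5.5, |2|->2, |6|->5.5, |2|->2, |3|->4, |2|->2
Step 3: Attach original signs; sum ranks with positive sign and with negative sign.
W+ = 5.5 + 2 + 2 = 9.5
W- = 5.5 + 2 + 4 = 11.5
(Check: W+ + W- = 21 should equal n(n+1)/2 = 21.)
Step 4: Test statistic W = min(W+, W-) = 9.5.
Step 5: Ties in |d|, so use the tie-corrected normal approximation.
        E[W] = n(n+1)/4 = 6*7/4 = 10.5.
        Tie groups: |d|=2 (t=3), |d|=6 (t=2); sum(t^3 - t) = 30.
        Var[W] = n(n+1)(2n+1)/24 - sum(t^3-t)/48 = 546/24 - 30/48 = 22.125.
        z = (W - E[W]) / sqrt(Var[W]) = (9.5 - 10.5) / 4.7037 = -0.2126.
        Two-sided p = 2*Phi(z) = 0.831641.
Step 6: alpha = 0.1. fail to reject H0.

W+ = 9.5, W- = 11.5, W = min = 9.5, p = 0.831641, fail to reject H0.


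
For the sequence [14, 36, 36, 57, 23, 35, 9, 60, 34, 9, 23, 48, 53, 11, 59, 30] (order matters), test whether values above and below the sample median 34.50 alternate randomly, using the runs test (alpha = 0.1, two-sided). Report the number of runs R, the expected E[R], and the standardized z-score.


Step 1: Compute median = 34.50; label A = above, B = below.
Labels in order: BAAABABABBBAABAB  (n_A = 8, n_B = 8)
Step 2: Count runs R = 11.
Step 3: Under H0 (random ordering), E[R] = 2*n_A*n_B/(n_A+n_B) + 1 = 2*8*8/16 + 1 = 9.0000.
        Var[R] = 2*n_A*n_B*(2*n_A*n_B - n_A - n_B) / ((n_A+n_B)^2 * (n_A+n_B-1)) = 14336/3840 = 3.7333.
        SD[R] = 1.9322.
Step 4: Continuity-corrected z = (R - 0.5 - E[R]) / SD[R] = (11 - 0.5 - 9.0000) / 1.9322 = 0.7763.
Step 5: Two-sided p-value via normal approximation = 2*(1 - Phi(|z|)) = 0.437558.
Step 6: alpha = 0.1. fail to reject H0.

R = 11, z = 0.7763, p = 0.437558, fail to reject H0.


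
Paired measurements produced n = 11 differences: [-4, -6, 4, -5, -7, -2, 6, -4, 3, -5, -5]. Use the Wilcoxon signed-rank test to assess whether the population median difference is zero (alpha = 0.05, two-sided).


Step 1: Drop any zero differences (none here) and take |d_i|.
|d| = [4, 6, 4, 5, 7, 2, 6, 4, 3, 5, 5]
Step 2: Midrank |d_i| (ties get averaged ranks).
ranks: |4|->4, |6|->9.5, |4|->4, |5|->7, |7|->11, |2|->1, |6|->9.5, |4|->4, |3|->2, |5|->7, |5|->7
Step 3: Attach original signs; sum ranks with positive sign and with negative sign.
W+ = 4 + 9.5 + 2 = 15.5
W- = 4 + 9.5 + 7 + 11 + 1 + 4 + 7 + 7 = 50.5
(Check: W+ + W- = 66 should equal n(n+1)/2 = 66.)
Step 4: Test statistic W = min(W+, W-) = 15.5.
Step 5: Ties in |d|, so use the tie-corrected normal approximation.
        E[W] = n(n+1)/4 = 11*12/4 = 33.
        Tie groups: |d|=4 (t=3), |d|=5 (t=3), |d|=6 (t=2); sum(t^3 - t) = 54.
        Var[W] = n(n+1)(2n+1)/24 - sum(t^3-t)/48 = 3036/24 - 54/48 = 125.375.
        z = (W - E[W]) / sqrt(Var[W]) = (15.5 - 33) / 11.1971 = -1.5629.
        Two-sided p = 2*Phi(z) = 0.118075.
Step 6: alpha = 0.05. fail to reject H0.

W+ = 15.5, W- = 50.5, W = min = 15.5, p = 0.118075, fail to reject H0.


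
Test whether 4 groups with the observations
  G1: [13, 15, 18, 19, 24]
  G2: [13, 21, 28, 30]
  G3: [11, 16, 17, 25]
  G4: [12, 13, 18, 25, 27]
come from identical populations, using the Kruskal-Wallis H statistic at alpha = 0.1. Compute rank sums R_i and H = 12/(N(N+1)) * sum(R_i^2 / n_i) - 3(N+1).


Step 1: Combine all N = 18 observations and assign midranks.
sorted (value, group, rank): (11,G3,1), (12,G4,2), (13,G1,4), (13,G2,4), (13,G4,4), (15,G1,6), (16,G3,7), (17,G3,8), (18,G1,9.5), (18,G4,9.5), (19,G1,11), (21,G2,12), (24,G1,13), (25,G3,14.5), (25,G4,14.5), (27,G4,16), (28,G2,17), (30,G2,18)
Step 2: Sum ranks within each group.
R_1 = 43.5 (n_1 = 5)
R_2 = 51 (n_2 = 4)
R_3 = 30.5 (n_3 = 4)
R_4 = 46 (n_4 = 5)
Step 3: H = 12/(N(N+1)) * sum(R_i^2/n_i) - 3(N+1)
     = 12/(18*19) * (43.5^2/5 + 51^2/4 + 30.5^2/4 + 46^2/5) - 3*19
     = 0.035088 * 1684.46 - 57
     = 2.103947.
Step 4: Ties present; correction factor C = 1 - 36/(18^3 - 18) = 0.993808. Corrected H = 2.103947 / 0.993808 = 2.117056.
Step 5: Under H0, H ~ chi^2(3); p-value = 0.548470.
Step 6: alpha = 0.1. fail to reject H0.

H = 2.1171, df = 3, p = 0.548470, fail to reject H0.


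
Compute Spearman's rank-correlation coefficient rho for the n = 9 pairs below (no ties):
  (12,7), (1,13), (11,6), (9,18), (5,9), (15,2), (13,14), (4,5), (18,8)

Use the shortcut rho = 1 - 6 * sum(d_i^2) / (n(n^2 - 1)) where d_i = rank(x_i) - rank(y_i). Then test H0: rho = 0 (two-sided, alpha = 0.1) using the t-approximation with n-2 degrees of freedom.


Step 1: Rank x and y separately (midranks; no ties here).
rank(x): 12->6, 1->1, 11->5, 9->4, 5->3, 15->8, 13->7, 4->2, 18->9
rank(y): 7->4, 13->7, 6->3, 18->9, 9->6, 2->1, 14->8, 5->2, 8->5
Step 2: d_i = R_x(i) - R_y(i); compute d_i^2.
  (6-4)^2=4, (1-7)^2=36, (5-3)^2=4, (4-9)^2=25, (3-6)^2=9, (8-1)^2=49, (7-8)^2=1, (2-2)^2=0, (9-5)^2=16
sum(d^2) = 144.
Step 3: rho = 1 - 6*144 / (9*(9^2 - 1)) = 1 - 864/720 = -0.200000.
Step 4: Under H0, t = rho * sqrt((n-2)/(1-rho^2)) = -0.5401 ~ t(7).
Step 5: Two-sided p-value from the t-distribution with 7 df = 0.605901.
Step 6: alpha = 0.1. fail to reject H0.

rho = -0.2000, p = 0.605901, fail to reject H0 at alpha = 0.1.


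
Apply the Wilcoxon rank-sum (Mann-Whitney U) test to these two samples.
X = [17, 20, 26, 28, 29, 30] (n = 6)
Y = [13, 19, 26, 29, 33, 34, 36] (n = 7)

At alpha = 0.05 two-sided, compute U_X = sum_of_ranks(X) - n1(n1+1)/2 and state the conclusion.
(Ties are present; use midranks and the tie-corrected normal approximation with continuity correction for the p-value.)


Step 1: Combine and sort all 13 observations; assign midranks.
sorted (value, group): (13,Y), (17,X), (19,Y), (20,X), (26,X), (26,Y), (28,X), (29,X), (29,Y), (30,X), (33,Y), (34,Y), (36,Y)
ranks: 13->1, 17->2, 19->3, 20->4, 26->5.5, 26->5.5, 28->7, 29->8.5, 29->8.5, 30->10, 33->11, 34->12, 36->13
Step 2: Rank sum for X: R1 = 2 + 4 + 5.5 + 7 + 8.5 + 10 = 37.
Step 3: U_X = R1 - n1(n1+1)/2 = 37 - 6*7/2 = 37 - 21 = 16.
       U_Y = n1*n2 - U_X = 42 - 16 = 26.
Step 4: Ties are present, so use the tie-corrected normal approximation (with continuity correction) for the p-value.
Step 5: p-value = 0.519167; compare to alpha = 0.05. fail to reject H0.

U_X = 16, p = 0.519167, fail to reject H0 at alpha = 0.05.


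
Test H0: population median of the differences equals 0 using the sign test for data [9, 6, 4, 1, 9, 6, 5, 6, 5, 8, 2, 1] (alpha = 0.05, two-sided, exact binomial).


Step 1: Discard zero differences. Original n = 12; n_eff = number of nonzero differences = 12.
Nonzero differences (with sign): +9, +6, +4, +1, +9, +6, +5, +6, +5, +8, +2, +1
Step 2: Count signs: positive = 12, negative = 0.
Step 3: Under H0: P(positive) = 0.5, so the number of positives S ~ Bin(12, 0.5).
Step 4: Two-sided exact p-value = sum of Bin(12,0.5) probabilities at or below the observed probability = 0.000488.
Step 5: alpha = 0.05. reject H0.

n_eff = 12, pos = 12, neg = 0, p = 0.000488, reject H0.


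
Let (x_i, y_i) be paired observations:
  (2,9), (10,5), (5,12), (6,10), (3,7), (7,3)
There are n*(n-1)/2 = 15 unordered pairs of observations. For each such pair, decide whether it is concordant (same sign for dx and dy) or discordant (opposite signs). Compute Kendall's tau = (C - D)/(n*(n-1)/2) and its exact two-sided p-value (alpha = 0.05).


Step 1: Enumerate the 15 unordered pairs (i,j) with i<j and classify each by sign(x_j-x_i) * sign(y_j-y_i).
  (1,2):dx=+8,dy=-4->D; (1,3):dx=+3,dy=+3->C; (1,4):dx=+4,dy=+1->C; (1,5):dx=+1,dy=-2->D
  (1,6):dx=+5,dy=-6->D; (2,3):dx=-5,dy=+7->D; (2,4):dx=-4,dy=+5->D; (2,5):dx=-7,dy=+2->D
  (2,6):dx=-3,dy=-2->C; (3,4):dx=+1,dy=-2->D; (3,5):dx=-2,dy=-5->C; (3,6):dx=+2,dy=-9->D
  (4,5):dx=-3,dy=-3->C; (4,6):dx=+1,dy=-7->D; (5,6):dx=+4,dy=-4->D
Step 2: C = 5, D = 10, total pairs = 15.
Step 3: tau = (C - D)/(n(n-1)/2) = (5 - 10)/15 = -0.333333.
Step 4: Exact two-sided p-value (enumerate n! = 720 permutations of y under H0): p = 0.469444.
Step 5: alpha = 0.05. fail to reject H0.

tau_b = -0.3333 (C=5, D=10), p = 0.469444, fail to reject H0.


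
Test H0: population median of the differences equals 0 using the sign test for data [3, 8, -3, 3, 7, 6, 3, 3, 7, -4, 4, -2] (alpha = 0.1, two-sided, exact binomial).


Step 1: Discard zero differences. Original n = 12; n_eff = number of nonzero differences = 12.
Nonzero differences (with sign): +3, +8, -3, +3, +7, +6, +3, +3, +7, -4, +4, -2
Step 2: Count signs: positive = 9, negative = 3.
Step 3: Under H0: P(positive) = 0.5, so the number of positives S ~ Bin(12, 0.5).
Step 4: Two-sided exact p-value = sum of Bin(12,0.5) probabilities at or below the observed probability = 0.145996.
Step 5: alpha = 0.1. fail to reject H0.

n_eff = 12, pos = 9, neg = 3, p = 0.145996, fail to reject H0.


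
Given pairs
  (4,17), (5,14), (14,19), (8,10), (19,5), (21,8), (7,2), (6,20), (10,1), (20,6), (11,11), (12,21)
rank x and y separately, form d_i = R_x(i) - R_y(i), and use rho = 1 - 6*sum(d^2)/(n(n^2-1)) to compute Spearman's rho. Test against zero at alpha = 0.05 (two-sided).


Step 1: Rank x and y separately (midranks; no ties here).
rank(x): 4->1, 5->2, 14->9, 8->5, 19->10, 21->12, 7->4, 6->3, 10->6, 20->11, 11->7, 12->8
rank(y): 17->9, 14->8, 19->10, 10->6, 5->3, 8->5, 2->2, 20->11, 1->1, 6->4, 11->7, 21->12
Step 2: d_i = R_x(i) - R_y(i); compute d_i^2.
  (1-9)^2=64, (2-8)^2=36, (9-10)^2=1, (5-6)^2=1, (10-3)^2=49, (12-5)^2=49, (4-2)^2=4, (3-11)^2=64, (6-1)^2=25, (11-4)^2=49, (7-7)^2=0, (8-12)^2=16
sum(d^2) = 358.
Step 3: rho = 1 - 6*358 / (12*(12^2 - 1)) = 1 - 2148/1716 = -0.251748.
Step 4: Under H0, t = rho * sqrt((n-2)/(1-rho^2)) = -0.8226 ~ t(10).
Step 5: Two-sided p-value from the t-distribution with 10 df = 0.429919.
Step 6: alpha = 0.05. fail to reject H0.

rho = -0.2517, p = 0.429919, fail to reject H0 at alpha = 0.05.


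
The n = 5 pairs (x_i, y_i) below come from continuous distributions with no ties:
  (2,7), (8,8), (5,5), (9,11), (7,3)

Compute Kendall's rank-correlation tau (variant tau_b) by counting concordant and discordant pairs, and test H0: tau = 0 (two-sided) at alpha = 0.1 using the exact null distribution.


Step 1: Enumerate the 10 unordered pairs (i,j) with i<j and classify each by sign(x_j-x_i) * sign(y_j-y_i).
  (1,2):dx=+6,dy=+1->C; (1,3):dx=+3,dy=-2->D; (1,4):dx=+7,dy=+4->C; (1,5):dx=+5,dy=-4->D
  (2,3):dx=-3,dy=-3->C; (2,4):dx=+1,dy=+3->C; (2,5):dx=-1,dy=-5->C; (3,4):dx=+4,dy=+6->C
  (3,5):dx=+2,dy=-2->D; (4,5):dx=-2,dy=-8->C
Step 2: C = 7, D = 3, total pairs = 10.
Step 3: tau = (C - D)/(n(n-1)/2) = (7 - 3)/10 = 0.400000.
Step 4: Exact two-sided p-value (enumerate n! = 120 permutations of y under H0): p = 0.483333.
Step 5: alpha = 0.1. fail to reject H0.

tau_b = 0.4000 (C=7, D=3), p = 0.483333, fail to reject H0.
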